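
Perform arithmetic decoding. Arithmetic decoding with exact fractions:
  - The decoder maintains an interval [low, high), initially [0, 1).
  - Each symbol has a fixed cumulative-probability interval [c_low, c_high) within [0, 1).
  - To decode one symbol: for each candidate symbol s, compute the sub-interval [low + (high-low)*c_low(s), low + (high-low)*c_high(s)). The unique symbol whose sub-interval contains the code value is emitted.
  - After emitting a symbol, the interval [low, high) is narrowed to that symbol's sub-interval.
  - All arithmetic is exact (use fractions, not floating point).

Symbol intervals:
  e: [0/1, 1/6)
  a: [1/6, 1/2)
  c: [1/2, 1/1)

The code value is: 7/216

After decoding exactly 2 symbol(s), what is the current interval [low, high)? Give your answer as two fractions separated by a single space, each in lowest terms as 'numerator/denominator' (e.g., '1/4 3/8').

Answer: 1/36 1/12

Derivation:
Step 1: interval [0/1, 1/1), width = 1/1 - 0/1 = 1/1
  'e': [0/1 + 1/1*0/1, 0/1 + 1/1*1/6) = [0/1, 1/6) <- contains code 7/216
  'a': [0/1 + 1/1*1/6, 0/1 + 1/1*1/2) = [1/6, 1/2)
  'c': [0/1 + 1/1*1/2, 0/1 + 1/1*1/1) = [1/2, 1/1)
  emit 'e', narrow to [0/1, 1/6)
Step 2: interval [0/1, 1/6), width = 1/6 - 0/1 = 1/6
  'e': [0/1 + 1/6*0/1, 0/1 + 1/6*1/6) = [0/1, 1/36)
  'a': [0/1 + 1/6*1/6, 0/1 + 1/6*1/2) = [1/36, 1/12) <- contains code 7/216
  'c': [0/1 + 1/6*1/2, 0/1 + 1/6*1/1) = [1/12, 1/6)
  emit 'a', narrow to [1/36, 1/12)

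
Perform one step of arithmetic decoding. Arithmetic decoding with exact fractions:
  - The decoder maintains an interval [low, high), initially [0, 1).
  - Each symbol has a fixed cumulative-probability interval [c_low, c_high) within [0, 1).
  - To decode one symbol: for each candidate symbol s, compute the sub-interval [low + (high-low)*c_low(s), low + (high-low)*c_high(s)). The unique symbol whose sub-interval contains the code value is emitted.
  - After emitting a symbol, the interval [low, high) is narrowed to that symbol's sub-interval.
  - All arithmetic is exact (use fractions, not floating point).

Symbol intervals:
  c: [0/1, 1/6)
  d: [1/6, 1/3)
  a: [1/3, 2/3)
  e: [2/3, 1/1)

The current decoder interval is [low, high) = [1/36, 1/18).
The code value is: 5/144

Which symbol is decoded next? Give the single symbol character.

Answer: d

Derivation:
Interval width = high − low = 1/18 − 1/36 = 1/36
Scaled code = (code − low) / width = (5/144 − 1/36) / 1/36 = 1/4
  c: [0/1, 1/6) 
  d: [1/6, 1/3) ← scaled code falls here ✓
  a: [1/3, 2/3) 
  e: [2/3, 1/1) 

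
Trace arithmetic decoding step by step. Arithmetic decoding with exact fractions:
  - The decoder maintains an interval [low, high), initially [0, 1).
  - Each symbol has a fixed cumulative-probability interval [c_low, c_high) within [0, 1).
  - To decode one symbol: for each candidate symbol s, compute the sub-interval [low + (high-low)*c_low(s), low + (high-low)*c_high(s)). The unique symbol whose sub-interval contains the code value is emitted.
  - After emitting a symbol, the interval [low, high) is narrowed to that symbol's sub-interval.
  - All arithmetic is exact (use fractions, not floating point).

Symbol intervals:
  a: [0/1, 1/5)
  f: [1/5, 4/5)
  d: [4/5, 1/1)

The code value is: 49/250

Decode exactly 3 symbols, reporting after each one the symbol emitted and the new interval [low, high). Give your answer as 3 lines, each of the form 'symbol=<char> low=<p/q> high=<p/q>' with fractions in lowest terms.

Answer: symbol=a low=0/1 high=1/5
symbol=d low=4/25 high=1/5
symbol=d low=24/125 high=1/5

Derivation:
Step 1: interval [0/1, 1/1), width = 1/1 - 0/1 = 1/1
  'a': [0/1 + 1/1*0/1, 0/1 + 1/1*1/5) = [0/1, 1/5) <- contains code 49/250
  'f': [0/1 + 1/1*1/5, 0/1 + 1/1*4/5) = [1/5, 4/5)
  'd': [0/1 + 1/1*4/5, 0/1 + 1/1*1/1) = [4/5, 1/1)
  emit 'a', narrow to [0/1, 1/5)
Step 2: interval [0/1, 1/5), width = 1/5 - 0/1 = 1/5
  'a': [0/1 + 1/5*0/1, 0/1 + 1/5*1/5) = [0/1, 1/25)
  'f': [0/1 + 1/5*1/5, 0/1 + 1/5*4/5) = [1/25, 4/25)
  'd': [0/1 + 1/5*4/5, 0/1 + 1/5*1/1) = [4/25, 1/5) <- contains code 49/250
  emit 'd', narrow to [4/25, 1/5)
Step 3: interval [4/25, 1/5), width = 1/5 - 4/25 = 1/25
  'a': [4/25 + 1/25*0/1, 4/25 + 1/25*1/5) = [4/25, 21/125)
  'f': [4/25 + 1/25*1/5, 4/25 + 1/25*4/5) = [21/125, 24/125)
  'd': [4/25 + 1/25*4/5, 4/25 + 1/25*1/1) = [24/125, 1/5) <- contains code 49/250
  emit 'd', narrow to [24/125, 1/5)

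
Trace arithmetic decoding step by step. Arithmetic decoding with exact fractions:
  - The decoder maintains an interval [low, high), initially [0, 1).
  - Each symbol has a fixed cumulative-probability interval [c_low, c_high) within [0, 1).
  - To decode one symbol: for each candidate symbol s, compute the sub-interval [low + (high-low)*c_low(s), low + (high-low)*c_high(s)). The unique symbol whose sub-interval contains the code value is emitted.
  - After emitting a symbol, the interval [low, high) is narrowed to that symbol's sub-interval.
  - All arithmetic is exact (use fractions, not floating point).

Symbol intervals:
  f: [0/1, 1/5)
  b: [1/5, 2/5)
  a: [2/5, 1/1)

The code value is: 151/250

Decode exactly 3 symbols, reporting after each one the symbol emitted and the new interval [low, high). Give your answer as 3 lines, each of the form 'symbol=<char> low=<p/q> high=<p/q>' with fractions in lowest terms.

Step 1: interval [0/1, 1/1), width = 1/1 - 0/1 = 1/1
  'f': [0/1 + 1/1*0/1, 0/1 + 1/1*1/5) = [0/1, 1/5)
  'b': [0/1 + 1/1*1/5, 0/1 + 1/1*2/5) = [1/5, 2/5)
  'a': [0/1 + 1/1*2/5, 0/1 + 1/1*1/1) = [2/5, 1/1) <- contains code 151/250
  emit 'a', narrow to [2/5, 1/1)
Step 2: interval [2/5, 1/1), width = 1/1 - 2/5 = 3/5
  'f': [2/5 + 3/5*0/1, 2/5 + 3/5*1/5) = [2/5, 13/25)
  'b': [2/5 + 3/5*1/5, 2/5 + 3/5*2/5) = [13/25, 16/25) <- contains code 151/250
  'a': [2/5 + 3/5*2/5, 2/5 + 3/5*1/1) = [16/25, 1/1)
  emit 'b', narrow to [13/25, 16/25)
Step 3: interval [13/25, 16/25), width = 16/25 - 13/25 = 3/25
  'f': [13/25 + 3/25*0/1, 13/25 + 3/25*1/5) = [13/25, 68/125)
  'b': [13/25 + 3/25*1/5, 13/25 + 3/25*2/5) = [68/125, 71/125)
  'a': [13/25 + 3/25*2/5, 13/25 + 3/25*1/1) = [71/125, 16/25) <- contains code 151/250
  emit 'a', narrow to [71/125, 16/25)

Answer: symbol=a low=2/5 high=1/1
symbol=b low=13/25 high=16/25
symbol=a low=71/125 high=16/25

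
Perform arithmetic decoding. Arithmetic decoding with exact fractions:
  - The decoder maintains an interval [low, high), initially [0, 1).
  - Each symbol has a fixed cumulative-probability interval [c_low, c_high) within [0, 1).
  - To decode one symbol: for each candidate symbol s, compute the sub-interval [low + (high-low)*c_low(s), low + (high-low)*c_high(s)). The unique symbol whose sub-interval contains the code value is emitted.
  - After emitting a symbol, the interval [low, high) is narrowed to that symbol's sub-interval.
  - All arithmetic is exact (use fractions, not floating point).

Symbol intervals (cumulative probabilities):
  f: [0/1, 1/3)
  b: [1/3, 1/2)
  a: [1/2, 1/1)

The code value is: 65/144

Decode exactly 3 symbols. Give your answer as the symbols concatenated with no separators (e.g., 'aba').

Answer: bab

Derivation:
Step 1: interval [0/1, 1/1), width = 1/1 - 0/1 = 1/1
  'f': [0/1 + 1/1*0/1, 0/1 + 1/1*1/3) = [0/1, 1/3)
  'b': [0/1 + 1/1*1/3, 0/1 + 1/1*1/2) = [1/3, 1/2) <- contains code 65/144
  'a': [0/1 + 1/1*1/2, 0/1 + 1/1*1/1) = [1/2, 1/1)
  emit 'b', narrow to [1/3, 1/2)
Step 2: interval [1/3, 1/2), width = 1/2 - 1/3 = 1/6
  'f': [1/3 + 1/6*0/1, 1/3 + 1/6*1/3) = [1/3, 7/18)
  'b': [1/3 + 1/6*1/3, 1/3 + 1/6*1/2) = [7/18, 5/12)
  'a': [1/3 + 1/6*1/2, 1/3 + 1/6*1/1) = [5/12, 1/2) <- contains code 65/144
  emit 'a', narrow to [5/12, 1/2)
Step 3: interval [5/12, 1/2), width = 1/2 - 5/12 = 1/12
  'f': [5/12 + 1/12*0/1, 5/12 + 1/12*1/3) = [5/12, 4/9)
  'b': [5/12 + 1/12*1/3, 5/12 + 1/12*1/2) = [4/9, 11/24) <- contains code 65/144
  'a': [5/12 + 1/12*1/2, 5/12 + 1/12*1/1) = [11/24, 1/2)
  emit 'b', narrow to [4/9, 11/24)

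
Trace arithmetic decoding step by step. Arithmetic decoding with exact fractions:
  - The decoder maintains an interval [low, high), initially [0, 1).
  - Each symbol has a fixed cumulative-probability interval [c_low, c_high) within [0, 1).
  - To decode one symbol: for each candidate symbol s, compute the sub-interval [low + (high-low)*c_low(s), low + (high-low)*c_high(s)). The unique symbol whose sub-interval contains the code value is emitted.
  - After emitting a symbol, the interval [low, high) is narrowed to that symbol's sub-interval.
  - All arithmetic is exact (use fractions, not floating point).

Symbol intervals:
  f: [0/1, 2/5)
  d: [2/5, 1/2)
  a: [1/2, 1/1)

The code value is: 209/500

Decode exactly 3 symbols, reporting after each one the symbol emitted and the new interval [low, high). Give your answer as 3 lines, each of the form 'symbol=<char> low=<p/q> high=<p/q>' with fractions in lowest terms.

Answer: symbol=d low=2/5 high=1/2
symbol=f low=2/5 high=11/25
symbol=d low=52/125 high=21/50

Derivation:
Step 1: interval [0/1, 1/1), width = 1/1 - 0/1 = 1/1
  'f': [0/1 + 1/1*0/1, 0/1 + 1/1*2/5) = [0/1, 2/5)
  'd': [0/1 + 1/1*2/5, 0/1 + 1/1*1/2) = [2/5, 1/2) <- contains code 209/500
  'a': [0/1 + 1/1*1/2, 0/1 + 1/1*1/1) = [1/2, 1/1)
  emit 'd', narrow to [2/5, 1/2)
Step 2: interval [2/5, 1/2), width = 1/2 - 2/5 = 1/10
  'f': [2/5 + 1/10*0/1, 2/5 + 1/10*2/5) = [2/5, 11/25) <- contains code 209/500
  'd': [2/5 + 1/10*2/5, 2/5 + 1/10*1/2) = [11/25, 9/20)
  'a': [2/5 + 1/10*1/2, 2/5 + 1/10*1/1) = [9/20, 1/2)
  emit 'f', narrow to [2/5, 11/25)
Step 3: interval [2/5, 11/25), width = 11/25 - 2/5 = 1/25
  'f': [2/5 + 1/25*0/1, 2/5 + 1/25*2/5) = [2/5, 52/125)
  'd': [2/5 + 1/25*2/5, 2/5 + 1/25*1/2) = [52/125, 21/50) <- contains code 209/500
  'a': [2/5 + 1/25*1/2, 2/5 + 1/25*1/1) = [21/50, 11/25)
  emit 'd', narrow to [52/125, 21/50)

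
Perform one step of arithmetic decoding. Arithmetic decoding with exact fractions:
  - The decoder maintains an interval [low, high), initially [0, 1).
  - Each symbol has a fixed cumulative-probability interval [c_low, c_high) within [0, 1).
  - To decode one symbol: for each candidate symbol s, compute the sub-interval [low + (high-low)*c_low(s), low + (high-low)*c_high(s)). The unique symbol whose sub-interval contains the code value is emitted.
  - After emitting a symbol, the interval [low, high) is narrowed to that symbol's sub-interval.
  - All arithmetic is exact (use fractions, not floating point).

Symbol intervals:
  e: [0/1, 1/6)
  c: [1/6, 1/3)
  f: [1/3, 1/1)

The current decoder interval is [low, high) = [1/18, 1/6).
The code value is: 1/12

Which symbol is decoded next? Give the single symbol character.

Interval width = high − low = 1/6 − 1/18 = 1/9
Scaled code = (code − low) / width = (1/12 − 1/18) / 1/9 = 1/4
  e: [0/1, 1/6) 
  c: [1/6, 1/3) ← scaled code falls here ✓
  f: [1/3, 1/1) 

Answer: c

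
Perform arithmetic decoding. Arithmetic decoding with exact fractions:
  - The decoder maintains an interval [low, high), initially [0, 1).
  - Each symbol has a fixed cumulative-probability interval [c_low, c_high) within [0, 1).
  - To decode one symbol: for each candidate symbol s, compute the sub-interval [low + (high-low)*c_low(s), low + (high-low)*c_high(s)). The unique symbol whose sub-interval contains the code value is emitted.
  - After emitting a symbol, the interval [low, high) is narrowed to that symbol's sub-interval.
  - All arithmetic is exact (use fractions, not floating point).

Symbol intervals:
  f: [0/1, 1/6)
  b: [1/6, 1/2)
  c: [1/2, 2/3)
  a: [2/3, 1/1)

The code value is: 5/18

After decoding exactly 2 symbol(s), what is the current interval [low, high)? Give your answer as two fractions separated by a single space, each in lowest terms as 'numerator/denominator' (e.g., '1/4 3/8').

Step 1: interval [0/1, 1/1), width = 1/1 - 0/1 = 1/1
  'f': [0/1 + 1/1*0/1, 0/1 + 1/1*1/6) = [0/1, 1/6)
  'b': [0/1 + 1/1*1/6, 0/1 + 1/1*1/2) = [1/6, 1/2) <- contains code 5/18
  'c': [0/1 + 1/1*1/2, 0/1 + 1/1*2/3) = [1/2, 2/3)
  'a': [0/1 + 1/1*2/3, 0/1 + 1/1*1/1) = [2/3, 1/1)
  emit 'b', narrow to [1/6, 1/2)
Step 2: interval [1/6, 1/2), width = 1/2 - 1/6 = 1/3
  'f': [1/6 + 1/3*0/1, 1/6 + 1/3*1/6) = [1/6, 2/9)
  'b': [1/6 + 1/3*1/6, 1/6 + 1/3*1/2) = [2/9, 1/3) <- contains code 5/18
  'c': [1/6 + 1/3*1/2, 1/6 + 1/3*2/3) = [1/3, 7/18)
  'a': [1/6 + 1/3*2/3, 1/6 + 1/3*1/1) = [7/18, 1/2)
  emit 'b', narrow to [2/9, 1/3)

Answer: 2/9 1/3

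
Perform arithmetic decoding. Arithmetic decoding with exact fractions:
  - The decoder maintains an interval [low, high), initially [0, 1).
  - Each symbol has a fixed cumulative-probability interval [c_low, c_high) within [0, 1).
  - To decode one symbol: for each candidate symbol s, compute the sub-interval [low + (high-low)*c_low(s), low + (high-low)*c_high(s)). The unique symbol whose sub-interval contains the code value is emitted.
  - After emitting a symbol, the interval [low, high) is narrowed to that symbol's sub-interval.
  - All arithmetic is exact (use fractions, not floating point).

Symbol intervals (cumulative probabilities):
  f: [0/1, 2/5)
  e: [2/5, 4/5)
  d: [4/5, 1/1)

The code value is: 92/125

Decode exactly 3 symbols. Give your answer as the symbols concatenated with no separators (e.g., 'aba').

Step 1: interval [0/1, 1/1), width = 1/1 - 0/1 = 1/1
  'f': [0/1 + 1/1*0/1, 0/1 + 1/1*2/5) = [0/1, 2/5)
  'e': [0/1 + 1/1*2/5, 0/1 + 1/1*4/5) = [2/5, 4/5) <- contains code 92/125
  'd': [0/1 + 1/1*4/5, 0/1 + 1/1*1/1) = [4/5, 1/1)
  emit 'e', narrow to [2/5, 4/5)
Step 2: interval [2/5, 4/5), width = 4/5 - 2/5 = 2/5
  'f': [2/5 + 2/5*0/1, 2/5 + 2/5*2/5) = [2/5, 14/25)
  'e': [2/5 + 2/5*2/5, 2/5 + 2/5*4/5) = [14/25, 18/25)
  'd': [2/5 + 2/5*4/5, 2/5 + 2/5*1/1) = [18/25, 4/5) <- contains code 92/125
  emit 'd', narrow to [18/25, 4/5)
Step 3: interval [18/25, 4/5), width = 4/5 - 18/25 = 2/25
  'f': [18/25 + 2/25*0/1, 18/25 + 2/25*2/5) = [18/25, 94/125) <- contains code 92/125
  'e': [18/25 + 2/25*2/5, 18/25 + 2/25*4/5) = [94/125, 98/125)
  'd': [18/25 + 2/25*4/5, 18/25 + 2/25*1/1) = [98/125, 4/5)
  emit 'f', narrow to [18/25, 94/125)

Answer: edf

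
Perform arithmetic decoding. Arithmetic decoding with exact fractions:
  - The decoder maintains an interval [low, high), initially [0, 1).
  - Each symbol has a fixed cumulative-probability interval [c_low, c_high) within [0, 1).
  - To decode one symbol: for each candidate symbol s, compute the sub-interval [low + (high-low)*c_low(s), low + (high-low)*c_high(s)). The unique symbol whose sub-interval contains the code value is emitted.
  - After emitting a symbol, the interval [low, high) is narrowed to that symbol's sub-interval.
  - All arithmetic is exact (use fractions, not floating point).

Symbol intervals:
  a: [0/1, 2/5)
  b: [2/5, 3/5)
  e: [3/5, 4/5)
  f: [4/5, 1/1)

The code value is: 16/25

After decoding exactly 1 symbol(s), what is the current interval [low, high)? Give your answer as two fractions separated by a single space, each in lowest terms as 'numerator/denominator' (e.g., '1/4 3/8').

Answer: 3/5 4/5

Derivation:
Step 1: interval [0/1, 1/1), width = 1/1 - 0/1 = 1/1
  'a': [0/1 + 1/1*0/1, 0/1 + 1/1*2/5) = [0/1, 2/5)
  'b': [0/1 + 1/1*2/5, 0/1 + 1/1*3/5) = [2/5, 3/5)
  'e': [0/1 + 1/1*3/5, 0/1 + 1/1*4/5) = [3/5, 4/5) <- contains code 16/25
  'f': [0/1 + 1/1*4/5, 0/1 + 1/1*1/1) = [4/5, 1/1)
  emit 'e', narrow to [3/5, 4/5)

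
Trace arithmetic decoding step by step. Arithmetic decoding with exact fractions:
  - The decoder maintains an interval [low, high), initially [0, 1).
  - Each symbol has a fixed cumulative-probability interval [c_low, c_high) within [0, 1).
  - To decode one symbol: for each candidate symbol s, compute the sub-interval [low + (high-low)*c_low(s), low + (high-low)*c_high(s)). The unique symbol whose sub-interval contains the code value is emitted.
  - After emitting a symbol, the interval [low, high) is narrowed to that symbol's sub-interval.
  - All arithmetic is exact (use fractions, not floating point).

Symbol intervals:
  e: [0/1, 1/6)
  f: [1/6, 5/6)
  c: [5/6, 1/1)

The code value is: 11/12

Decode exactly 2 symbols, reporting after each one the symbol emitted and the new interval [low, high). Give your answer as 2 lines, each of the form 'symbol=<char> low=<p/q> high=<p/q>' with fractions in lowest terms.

Answer: symbol=c low=5/6 high=1/1
symbol=f low=31/36 high=35/36

Derivation:
Step 1: interval [0/1, 1/1), width = 1/1 - 0/1 = 1/1
  'e': [0/1 + 1/1*0/1, 0/1 + 1/1*1/6) = [0/1, 1/6)
  'f': [0/1 + 1/1*1/6, 0/1 + 1/1*5/6) = [1/6, 5/6)
  'c': [0/1 + 1/1*5/6, 0/1 + 1/1*1/1) = [5/6, 1/1) <- contains code 11/12
  emit 'c', narrow to [5/6, 1/1)
Step 2: interval [5/6, 1/1), width = 1/1 - 5/6 = 1/6
  'e': [5/6 + 1/6*0/1, 5/6 + 1/6*1/6) = [5/6, 31/36)
  'f': [5/6 + 1/6*1/6, 5/6 + 1/6*5/6) = [31/36, 35/36) <- contains code 11/12
  'c': [5/6 + 1/6*5/6, 5/6 + 1/6*1/1) = [35/36, 1/1)
  emit 'f', narrow to [31/36, 35/36)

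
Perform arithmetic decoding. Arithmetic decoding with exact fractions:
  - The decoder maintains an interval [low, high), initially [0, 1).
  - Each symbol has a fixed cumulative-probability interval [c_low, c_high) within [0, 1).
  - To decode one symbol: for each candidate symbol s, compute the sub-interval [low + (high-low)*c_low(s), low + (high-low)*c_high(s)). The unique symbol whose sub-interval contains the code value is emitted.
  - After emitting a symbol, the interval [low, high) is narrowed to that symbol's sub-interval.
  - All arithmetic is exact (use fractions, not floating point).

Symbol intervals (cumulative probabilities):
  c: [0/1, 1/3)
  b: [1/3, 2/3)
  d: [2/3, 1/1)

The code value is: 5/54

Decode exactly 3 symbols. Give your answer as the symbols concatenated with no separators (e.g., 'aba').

Step 1: interval [0/1, 1/1), width = 1/1 - 0/1 = 1/1
  'c': [0/1 + 1/1*0/1, 0/1 + 1/1*1/3) = [0/1, 1/3) <- contains code 5/54
  'b': [0/1 + 1/1*1/3, 0/1 + 1/1*2/3) = [1/3, 2/3)
  'd': [0/1 + 1/1*2/3, 0/1 + 1/1*1/1) = [2/3, 1/1)
  emit 'c', narrow to [0/1, 1/3)
Step 2: interval [0/1, 1/3), width = 1/3 - 0/1 = 1/3
  'c': [0/1 + 1/3*0/1, 0/1 + 1/3*1/3) = [0/1, 1/9) <- contains code 5/54
  'b': [0/1 + 1/3*1/3, 0/1 + 1/3*2/3) = [1/9, 2/9)
  'd': [0/1 + 1/3*2/3, 0/1 + 1/3*1/1) = [2/9, 1/3)
  emit 'c', narrow to [0/1, 1/9)
Step 3: interval [0/1, 1/9), width = 1/9 - 0/1 = 1/9
  'c': [0/1 + 1/9*0/1, 0/1 + 1/9*1/3) = [0/1, 1/27)
  'b': [0/1 + 1/9*1/3, 0/1 + 1/9*2/3) = [1/27, 2/27)
  'd': [0/1 + 1/9*2/3, 0/1 + 1/9*1/1) = [2/27, 1/9) <- contains code 5/54
  emit 'd', narrow to [2/27, 1/9)

Answer: ccd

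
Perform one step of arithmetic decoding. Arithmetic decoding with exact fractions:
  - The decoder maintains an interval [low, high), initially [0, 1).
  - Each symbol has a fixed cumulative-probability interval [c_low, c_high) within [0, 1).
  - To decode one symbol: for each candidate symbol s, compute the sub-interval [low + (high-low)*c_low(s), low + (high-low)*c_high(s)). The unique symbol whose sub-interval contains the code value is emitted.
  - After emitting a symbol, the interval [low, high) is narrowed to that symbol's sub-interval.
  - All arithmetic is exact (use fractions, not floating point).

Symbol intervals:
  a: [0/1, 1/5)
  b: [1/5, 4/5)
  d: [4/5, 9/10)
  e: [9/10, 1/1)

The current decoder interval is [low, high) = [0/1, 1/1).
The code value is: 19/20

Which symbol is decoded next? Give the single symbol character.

Interval width = high − low = 1/1 − 0/1 = 1/1
Scaled code = (code − low) / width = (19/20 − 0/1) / 1/1 = 19/20
  a: [0/1, 1/5) 
  b: [1/5, 4/5) 
  d: [4/5, 9/10) 
  e: [9/10, 1/1) ← scaled code falls here ✓

Answer: e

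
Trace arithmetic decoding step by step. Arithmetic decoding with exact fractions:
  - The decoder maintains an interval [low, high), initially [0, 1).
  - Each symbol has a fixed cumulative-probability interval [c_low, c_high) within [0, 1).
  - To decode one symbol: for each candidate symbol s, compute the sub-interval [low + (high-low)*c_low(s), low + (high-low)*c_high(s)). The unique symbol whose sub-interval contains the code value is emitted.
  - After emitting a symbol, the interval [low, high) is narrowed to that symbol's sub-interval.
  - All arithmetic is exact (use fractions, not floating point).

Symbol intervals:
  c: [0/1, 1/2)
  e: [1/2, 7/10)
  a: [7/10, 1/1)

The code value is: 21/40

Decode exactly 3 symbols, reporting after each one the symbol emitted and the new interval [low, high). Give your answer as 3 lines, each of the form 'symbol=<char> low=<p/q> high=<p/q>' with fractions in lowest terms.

Step 1: interval [0/1, 1/1), width = 1/1 - 0/1 = 1/1
  'c': [0/1 + 1/1*0/1, 0/1 + 1/1*1/2) = [0/1, 1/2)
  'e': [0/1 + 1/1*1/2, 0/1 + 1/1*7/10) = [1/2, 7/10) <- contains code 21/40
  'a': [0/1 + 1/1*7/10, 0/1 + 1/1*1/1) = [7/10, 1/1)
  emit 'e', narrow to [1/2, 7/10)
Step 2: interval [1/2, 7/10), width = 7/10 - 1/2 = 1/5
  'c': [1/2 + 1/5*0/1, 1/2 + 1/5*1/2) = [1/2, 3/5) <- contains code 21/40
  'e': [1/2 + 1/5*1/2, 1/2 + 1/5*7/10) = [3/5, 16/25)
  'a': [1/2 + 1/5*7/10, 1/2 + 1/5*1/1) = [16/25, 7/10)
  emit 'c', narrow to [1/2, 3/5)
Step 3: interval [1/2, 3/5), width = 3/5 - 1/2 = 1/10
  'c': [1/2 + 1/10*0/1, 1/2 + 1/10*1/2) = [1/2, 11/20) <- contains code 21/40
  'e': [1/2 + 1/10*1/2, 1/2 + 1/10*7/10) = [11/20, 57/100)
  'a': [1/2 + 1/10*7/10, 1/2 + 1/10*1/1) = [57/100, 3/5)
  emit 'c', narrow to [1/2, 11/20)

Answer: symbol=e low=1/2 high=7/10
symbol=c low=1/2 high=3/5
symbol=c low=1/2 high=11/20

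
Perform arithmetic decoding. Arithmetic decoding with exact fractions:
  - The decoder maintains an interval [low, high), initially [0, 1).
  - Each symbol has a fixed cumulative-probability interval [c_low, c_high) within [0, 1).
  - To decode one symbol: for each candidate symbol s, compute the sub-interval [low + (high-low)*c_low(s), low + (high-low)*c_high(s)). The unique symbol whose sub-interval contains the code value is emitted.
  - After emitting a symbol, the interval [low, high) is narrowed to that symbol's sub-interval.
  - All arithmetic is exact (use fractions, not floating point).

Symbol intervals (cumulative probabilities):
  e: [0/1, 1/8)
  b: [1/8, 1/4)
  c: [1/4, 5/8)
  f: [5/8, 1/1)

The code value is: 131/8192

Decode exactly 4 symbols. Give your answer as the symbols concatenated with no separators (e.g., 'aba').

Answer: ebeb

Derivation:
Step 1: interval [0/1, 1/1), width = 1/1 - 0/1 = 1/1
  'e': [0/1 + 1/1*0/1, 0/1 + 1/1*1/8) = [0/1, 1/8) <- contains code 131/8192
  'b': [0/1 + 1/1*1/8, 0/1 + 1/1*1/4) = [1/8, 1/4)
  'c': [0/1 + 1/1*1/4, 0/1 + 1/1*5/8) = [1/4, 5/8)
  'f': [0/1 + 1/1*5/8, 0/1 + 1/1*1/1) = [5/8, 1/1)
  emit 'e', narrow to [0/1, 1/8)
Step 2: interval [0/1, 1/8), width = 1/8 - 0/1 = 1/8
  'e': [0/1 + 1/8*0/1, 0/1 + 1/8*1/8) = [0/1, 1/64)
  'b': [0/1 + 1/8*1/8, 0/1 + 1/8*1/4) = [1/64, 1/32) <- contains code 131/8192
  'c': [0/1 + 1/8*1/4, 0/1 + 1/8*5/8) = [1/32, 5/64)
  'f': [0/1 + 1/8*5/8, 0/1 + 1/8*1/1) = [5/64, 1/8)
  emit 'b', narrow to [1/64, 1/32)
Step 3: interval [1/64, 1/32), width = 1/32 - 1/64 = 1/64
  'e': [1/64 + 1/64*0/1, 1/64 + 1/64*1/8) = [1/64, 9/512) <- contains code 131/8192
  'b': [1/64 + 1/64*1/8, 1/64 + 1/64*1/4) = [9/512, 5/256)
  'c': [1/64 + 1/64*1/4, 1/64 + 1/64*5/8) = [5/256, 13/512)
  'f': [1/64 + 1/64*5/8, 1/64 + 1/64*1/1) = [13/512, 1/32)
  emit 'e', narrow to [1/64, 9/512)
Step 4: interval [1/64, 9/512), width = 9/512 - 1/64 = 1/512
  'e': [1/64 + 1/512*0/1, 1/64 + 1/512*1/8) = [1/64, 65/4096)
  'b': [1/64 + 1/512*1/8, 1/64 + 1/512*1/4) = [65/4096, 33/2048) <- contains code 131/8192
  'c': [1/64 + 1/512*1/4, 1/64 + 1/512*5/8) = [33/2048, 69/4096)
  'f': [1/64 + 1/512*5/8, 1/64 + 1/512*1/1) = [69/4096, 9/512)
  emit 'b', narrow to [65/4096, 33/2048)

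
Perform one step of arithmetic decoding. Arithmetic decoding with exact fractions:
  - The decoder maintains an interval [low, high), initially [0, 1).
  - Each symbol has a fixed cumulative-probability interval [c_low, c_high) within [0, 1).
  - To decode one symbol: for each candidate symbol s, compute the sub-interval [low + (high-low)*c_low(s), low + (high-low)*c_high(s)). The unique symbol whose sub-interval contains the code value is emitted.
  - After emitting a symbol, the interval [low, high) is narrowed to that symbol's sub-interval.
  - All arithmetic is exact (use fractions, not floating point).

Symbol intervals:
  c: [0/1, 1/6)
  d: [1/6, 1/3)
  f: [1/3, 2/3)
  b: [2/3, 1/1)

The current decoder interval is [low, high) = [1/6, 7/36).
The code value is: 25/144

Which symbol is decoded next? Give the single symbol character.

Interval width = high − low = 7/36 − 1/6 = 1/36
Scaled code = (code − low) / width = (25/144 − 1/6) / 1/36 = 1/4
  c: [0/1, 1/6) 
  d: [1/6, 1/3) ← scaled code falls here ✓
  f: [1/3, 2/3) 
  b: [2/3, 1/1) 

Answer: d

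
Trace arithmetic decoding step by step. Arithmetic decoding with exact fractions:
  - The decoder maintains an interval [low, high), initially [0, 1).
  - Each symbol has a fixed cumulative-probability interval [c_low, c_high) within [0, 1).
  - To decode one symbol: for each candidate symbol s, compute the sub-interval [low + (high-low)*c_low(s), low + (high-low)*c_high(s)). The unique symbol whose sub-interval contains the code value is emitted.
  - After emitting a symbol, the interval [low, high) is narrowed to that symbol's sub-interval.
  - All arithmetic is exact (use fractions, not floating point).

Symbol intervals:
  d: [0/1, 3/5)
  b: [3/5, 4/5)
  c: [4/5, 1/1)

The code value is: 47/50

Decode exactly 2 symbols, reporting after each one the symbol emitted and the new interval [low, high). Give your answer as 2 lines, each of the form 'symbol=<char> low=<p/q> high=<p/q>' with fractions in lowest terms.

Step 1: interval [0/1, 1/1), width = 1/1 - 0/1 = 1/1
  'd': [0/1 + 1/1*0/1, 0/1 + 1/1*3/5) = [0/1, 3/5)
  'b': [0/1 + 1/1*3/5, 0/1 + 1/1*4/5) = [3/5, 4/5)
  'c': [0/1 + 1/1*4/5, 0/1 + 1/1*1/1) = [4/5, 1/1) <- contains code 47/50
  emit 'c', narrow to [4/5, 1/1)
Step 2: interval [4/5, 1/1), width = 1/1 - 4/5 = 1/5
  'd': [4/5 + 1/5*0/1, 4/5 + 1/5*3/5) = [4/5, 23/25)
  'b': [4/5 + 1/5*3/5, 4/5 + 1/5*4/5) = [23/25, 24/25) <- contains code 47/50
  'c': [4/5 + 1/5*4/5, 4/5 + 1/5*1/1) = [24/25, 1/1)
  emit 'b', narrow to [23/25, 24/25)

Answer: symbol=c low=4/5 high=1/1
symbol=b low=23/25 high=24/25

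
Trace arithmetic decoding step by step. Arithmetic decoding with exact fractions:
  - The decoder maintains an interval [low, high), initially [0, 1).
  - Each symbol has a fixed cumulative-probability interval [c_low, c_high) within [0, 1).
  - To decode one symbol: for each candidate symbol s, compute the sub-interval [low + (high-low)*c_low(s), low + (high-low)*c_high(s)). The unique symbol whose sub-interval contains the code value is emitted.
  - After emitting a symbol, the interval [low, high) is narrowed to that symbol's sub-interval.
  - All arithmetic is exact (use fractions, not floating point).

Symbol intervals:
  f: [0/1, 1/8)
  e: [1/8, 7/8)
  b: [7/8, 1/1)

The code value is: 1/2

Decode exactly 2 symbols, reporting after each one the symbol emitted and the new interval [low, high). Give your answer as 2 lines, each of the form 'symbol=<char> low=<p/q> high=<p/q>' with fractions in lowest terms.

Answer: symbol=e low=1/8 high=7/8
symbol=e low=7/32 high=25/32

Derivation:
Step 1: interval [0/1, 1/1), width = 1/1 - 0/1 = 1/1
  'f': [0/1 + 1/1*0/1, 0/1 + 1/1*1/8) = [0/1, 1/8)
  'e': [0/1 + 1/1*1/8, 0/1 + 1/1*7/8) = [1/8, 7/8) <- contains code 1/2
  'b': [0/1 + 1/1*7/8, 0/1 + 1/1*1/1) = [7/8, 1/1)
  emit 'e', narrow to [1/8, 7/8)
Step 2: interval [1/8, 7/8), width = 7/8 - 1/8 = 3/4
  'f': [1/8 + 3/4*0/1, 1/8 + 3/4*1/8) = [1/8, 7/32)
  'e': [1/8 + 3/4*1/8, 1/8 + 3/4*7/8) = [7/32, 25/32) <- contains code 1/2
  'b': [1/8 + 3/4*7/8, 1/8 + 3/4*1/1) = [25/32, 7/8)
  emit 'e', narrow to [7/32, 25/32)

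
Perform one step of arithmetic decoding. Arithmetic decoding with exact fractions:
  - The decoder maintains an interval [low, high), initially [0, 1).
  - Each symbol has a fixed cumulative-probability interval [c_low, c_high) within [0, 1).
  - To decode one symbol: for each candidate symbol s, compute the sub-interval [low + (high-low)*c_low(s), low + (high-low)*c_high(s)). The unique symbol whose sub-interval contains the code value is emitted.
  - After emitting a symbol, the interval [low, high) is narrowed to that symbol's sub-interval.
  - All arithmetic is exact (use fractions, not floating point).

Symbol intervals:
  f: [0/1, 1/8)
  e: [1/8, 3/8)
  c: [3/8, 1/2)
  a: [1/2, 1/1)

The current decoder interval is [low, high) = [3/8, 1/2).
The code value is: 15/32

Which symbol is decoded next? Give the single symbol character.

Answer: a

Derivation:
Interval width = high − low = 1/2 − 3/8 = 1/8
Scaled code = (code − low) / width = (15/32 − 3/8) / 1/8 = 3/4
  f: [0/1, 1/8) 
  e: [1/8, 3/8) 
  c: [3/8, 1/2) 
  a: [1/2, 1/1) ← scaled code falls here ✓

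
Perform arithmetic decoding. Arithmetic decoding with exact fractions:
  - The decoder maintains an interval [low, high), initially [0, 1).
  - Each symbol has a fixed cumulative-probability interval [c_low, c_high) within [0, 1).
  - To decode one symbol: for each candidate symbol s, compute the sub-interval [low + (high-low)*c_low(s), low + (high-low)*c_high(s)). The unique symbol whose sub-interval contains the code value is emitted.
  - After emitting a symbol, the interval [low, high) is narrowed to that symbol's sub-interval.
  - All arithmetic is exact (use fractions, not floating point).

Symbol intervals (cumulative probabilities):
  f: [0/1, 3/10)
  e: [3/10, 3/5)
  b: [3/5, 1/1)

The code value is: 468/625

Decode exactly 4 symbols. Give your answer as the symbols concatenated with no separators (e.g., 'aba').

Answer: befb

Derivation:
Step 1: interval [0/1, 1/1), width = 1/1 - 0/1 = 1/1
  'f': [0/1 + 1/1*0/1, 0/1 + 1/1*3/10) = [0/1, 3/10)
  'e': [0/1 + 1/1*3/10, 0/1 + 1/1*3/5) = [3/10, 3/5)
  'b': [0/1 + 1/1*3/5, 0/1 + 1/1*1/1) = [3/5, 1/1) <- contains code 468/625
  emit 'b', narrow to [3/5, 1/1)
Step 2: interval [3/5, 1/1), width = 1/1 - 3/5 = 2/5
  'f': [3/5 + 2/5*0/1, 3/5 + 2/5*3/10) = [3/5, 18/25)
  'e': [3/5 + 2/5*3/10, 3/5 + 2/5*3/5) = [18/25, 21/25) <- contains code 468/625
  'b': [3/5 + 2/5*3/5, 3/5 + 2/5*1/1) = [21/25, 1/1)
  emit 'e', narrow to [18/25, 21/25)
Step 3: interval [18/25, 21/25), width = 21/25 - 18/25 = 3/25
  'f': [18/25 + 3/25*0/1, 18/25 + 3/25*3/10) = [18/25, 189/250) <- contains code 468/625
  'e': [18/25 + 3/25*3/10, 18/25 + 3/25*3/5) = [189/250, 99/125)
  'b': [18/25 + 3/25*3/5, 18/25 + 3/25*1/1) = [99/125, 21/25)
  emit 'f', narrow to [18/25, 189/250)
Step 4: interval [18/25, 189/250), width = 189/250 - 18/25 = 9/250
  'f': [18/25 + 9/250*0/1, 18/25 + 9/250*3/10) = [18/25, 1827/2500)
  'e': [18/25 + 9/250*3/10, 18/25 + 9/250*3/5) = [1827/2500, 927/1250)
  'b': [18/25 + 9/250*3/5, 18/25 + 9/250*1/1) = [927/1250, 189/250) <- contains code 468/625
  emit 'b', narrow to [927/1250, 189/250)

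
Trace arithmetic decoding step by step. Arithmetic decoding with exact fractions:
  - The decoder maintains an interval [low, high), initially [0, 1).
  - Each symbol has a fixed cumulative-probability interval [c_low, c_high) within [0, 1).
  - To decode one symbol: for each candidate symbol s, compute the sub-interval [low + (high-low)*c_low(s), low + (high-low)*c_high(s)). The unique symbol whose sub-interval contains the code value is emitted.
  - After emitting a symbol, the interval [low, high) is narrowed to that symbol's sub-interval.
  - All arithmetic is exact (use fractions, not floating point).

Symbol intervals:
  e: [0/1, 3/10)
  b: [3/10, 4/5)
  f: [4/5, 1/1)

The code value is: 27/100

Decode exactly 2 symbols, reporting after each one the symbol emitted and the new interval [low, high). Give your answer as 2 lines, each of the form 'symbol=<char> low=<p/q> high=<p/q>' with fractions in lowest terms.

Step 1: interval [0/1, 1/1), width = 1/1 - 0/1 = 1/1
  'e': [0/1 + 1/1*0/1, 0/1 + 1/1*3/10) = [0/1, 3/10) <- contains code 27/100
  'b': [0/1 + 1/1*3/10, 0/1 + 1/1*4/5) = [3/10, 4/5)
  'f': [0/1 + 1/1*4/5, 0/1 + 1/1*1/1) = [4/5, 1/1)
  emit 'e', narrow to [0/1, 3/10)
Step 2: interval [0/1, 3/10), width = 3/10 - 0/1 = 3/10
  'e': [0/1 + 3/10*0/1, 0/1 + 3/10*3/10) = [0/1, 9/100)
  'b': [0/1 + 3/10*3/10, 0/1 + 3/10*4/5) = [9/100, 6/25)
  'f': [0/1 + 3/10*4/5, 0/1 + 3/10*1/1) = [6/25, 3/10) <- contains code 27/100
  emit 'f', narrow to [6/25, 3/10)

Answer: symbol=e low=0/1 high=3/10
symbol=f low=6/25 high=3/10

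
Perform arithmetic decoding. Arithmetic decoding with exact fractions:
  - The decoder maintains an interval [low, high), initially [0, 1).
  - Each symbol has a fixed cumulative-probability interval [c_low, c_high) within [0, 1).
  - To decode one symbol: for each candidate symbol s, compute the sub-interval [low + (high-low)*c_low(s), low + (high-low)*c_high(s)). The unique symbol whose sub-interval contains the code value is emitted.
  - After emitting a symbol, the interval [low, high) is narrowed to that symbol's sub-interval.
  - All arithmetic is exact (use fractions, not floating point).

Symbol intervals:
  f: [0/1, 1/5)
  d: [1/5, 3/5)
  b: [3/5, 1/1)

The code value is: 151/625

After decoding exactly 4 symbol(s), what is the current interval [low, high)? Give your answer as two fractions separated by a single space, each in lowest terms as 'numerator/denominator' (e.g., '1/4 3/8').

Answer: 147/625 31/125

Derivation:
Step 1: interval [0/1, 1/1), width = 1/1 - 0/1 = 1/1
  'f': [0/1 + 1/1*0/1, 0/1 + 1/1*1/5) = [0/1, 1/5)
  'd': [0/1 + 1/1*1/5, 0/1 + 1/1*3/5) = [1/5, 3/5) <- contains code 151/625
  'b': [0/1 + 1/1*3/5, 0/1 + 1/1*1/1) = [3/5, 1/1)
  emit 'd', narrow to [1/5, 3/5)
Step 2: interval [1/5, 3/5), width = 3/5 - 1/5 = 2/5
  'f': [1/5 + 2/5*0/1, 1/5 + 2/5*1/5) = [1/5, 7/25) <- contains code 151/625
  'd': [1/5 + 2/5*1/5, 1/5 + 2/5*3/5) = [7/25, 11/25)
  'b': [1/5 + 2/5*3/5, 1/5 + 2/5*1/1) = [11/25, 3/5)
  emit 'f', narrow to [1/5, 7/25)
Step 3: interval [1/5, 7/25), width = 7/25 - 1/5 = 2/25
  'f': [1/5 + 2/25*0/1, 1/5 + 2/25*1/5) = [1/5, 27/125)
  'd': [1/5 + 2/25*1/5, 1/5 + 2/25*3/5) = [27/125, 31/125) <- contains code 151/625
  'b': [1/5 + 2/25*3/5, 1/5 + 2/25*1/1) = [31/125, 7/25)
  emit 'd', narrow to [27/125, 31/125)
Step 4: interval [27/125, 31/125), width = 31/125 - 27/125 = 4/125
  'f': [27/125 + 4/125*0/1, 27/125 + 4/125*1/5) = [27/125, 139/625)
  'd': [27/125 + 4/125*1/5, 27/125 + 4/125*3/5) = [139/625, 147/625)
  'b': [27/125 + 4/125*3/5, 27/125 + 4/125*1/1) = [147/625, 31/125) <- contains code 151/625
  emit 'b', narrow to [147/625, 31/125)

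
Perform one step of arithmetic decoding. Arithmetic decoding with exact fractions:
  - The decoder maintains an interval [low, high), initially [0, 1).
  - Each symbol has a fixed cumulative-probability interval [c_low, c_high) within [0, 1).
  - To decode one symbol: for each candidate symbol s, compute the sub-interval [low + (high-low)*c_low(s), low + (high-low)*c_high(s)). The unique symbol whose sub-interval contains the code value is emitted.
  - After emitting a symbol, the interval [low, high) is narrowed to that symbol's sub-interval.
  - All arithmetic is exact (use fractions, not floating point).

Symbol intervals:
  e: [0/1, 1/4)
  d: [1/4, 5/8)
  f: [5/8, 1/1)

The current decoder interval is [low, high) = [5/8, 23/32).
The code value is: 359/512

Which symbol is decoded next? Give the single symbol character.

Answer: f

Derivation:
Interval width = high − low = 23/32 − 5/8 = 3/32
Scaled code = (code − low) / width = (359/512 − 5/8) / 3/32 = 13/16
  e: [0/1, 1/4) 
  d: [1/4, 5/8) 
  f: [5/8, 1/1) ← scaled code falls here ✓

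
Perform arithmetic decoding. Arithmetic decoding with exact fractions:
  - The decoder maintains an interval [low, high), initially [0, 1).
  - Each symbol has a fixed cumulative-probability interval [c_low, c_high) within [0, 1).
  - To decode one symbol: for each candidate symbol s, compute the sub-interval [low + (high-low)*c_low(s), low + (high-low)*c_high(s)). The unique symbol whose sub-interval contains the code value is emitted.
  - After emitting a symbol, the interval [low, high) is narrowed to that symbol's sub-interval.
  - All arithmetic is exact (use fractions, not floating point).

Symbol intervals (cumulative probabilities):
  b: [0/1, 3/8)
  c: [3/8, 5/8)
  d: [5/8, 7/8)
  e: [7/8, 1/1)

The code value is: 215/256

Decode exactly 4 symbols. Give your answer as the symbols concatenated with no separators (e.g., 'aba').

Step 1: interval [0/1, 1/1), width = 1/1 - 0/1 = 1/1
  'b': [0/1 + 1/1*0/1, 0/1 + 1/1*3/8) = [0/1, 3/8)
  'c': [0/1 + 1/1*3/8, 0/1 + 1/1*5/8) = [3/8, 5/8)
  'd': [0/1 + 1/1*5/8, 0/1 + 1/1*7/8) = [5/8, 7/8) <- contains code 215/256
  'e': [0/1 + 1/1*7/8, 0/1 + 1/1*1/1) = [7/8, 1/1)
  emit 'd', narrow to [5/8, 7/8)
Step 2: interval [5/8, 7/8), width = 7/8 - 5/8 = 1/4
  'b': [5/8 + 1/4*0/1, 5/8 + 1/4*3/8) = [5/8, 23/32)
  'c': [5/8 + 1/4*3/8, 5/8 + 1/4*5/8) = [23/32, 25/32)
  'd': [5/8 + 1/4*5/8, 5/8 + 1/4*7/8) = [25/32, 27/32) <- contains code 215/256
  'e': [5/8 + 1/4*7/8, 5/8 + 1/4*1/1) = [27/32, 7/8)
  emit 'd', narrow to [25/32, 27/32)
Step 3: interval [25/32, 27/32), width = 27/32 - 25/32 = 1/16
  'b': [25/32 + 1/16*0/1, 25/32 + 1/16*3/8) = [25/32, 103/128)
  'c': [25/32 + 1/16*3/8, 25/32 + 1/16*5/8) = [103/128, 105/128)
  'd': [25/32 + 1/16*5/8, 25/32 + 1/16*7/8) = [105/128, 107/128)
  'e': [25/32 + 1/16*7/8, 25/32 + 1/16*1/1) = [107/128, 27/32) <- contains code 215/256
  emit 'e', narrow to [107/128, 27/32)
Step 4: interval [107/128, 27/32), width = 27/32 - 107/128 = 1/128
  'b': [107/128 + 1/128*0/1, 107/128 + 1/128*3/8) = [107/128, 859/1024)
  'c': [107/128 + 1/128*3/8, 107/128 + 1/128*5/8) = [859/1024, 861/1024) <- contains code 215/256
  'd': [107/128 + 1/128*5/8, 107/128 + 1/128*7/8) = [861/1024, 863/1024)
  'e': [107/128 + 1/128*7/8, 107/128 + 1/128*1/1) = [863/1024, 27/32)
  emit 'c', narrow to [859/1024, 861/1024)

Answer: ddec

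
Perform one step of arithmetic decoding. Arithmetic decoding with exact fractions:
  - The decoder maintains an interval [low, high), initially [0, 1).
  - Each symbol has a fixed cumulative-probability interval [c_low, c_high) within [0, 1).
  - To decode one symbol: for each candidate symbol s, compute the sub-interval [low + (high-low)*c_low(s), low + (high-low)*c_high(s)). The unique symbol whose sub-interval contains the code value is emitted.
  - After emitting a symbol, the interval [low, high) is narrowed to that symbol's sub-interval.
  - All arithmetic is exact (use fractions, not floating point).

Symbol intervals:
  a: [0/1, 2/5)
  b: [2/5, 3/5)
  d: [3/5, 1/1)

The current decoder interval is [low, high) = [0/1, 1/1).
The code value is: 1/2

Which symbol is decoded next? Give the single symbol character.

Interval width = high − low = 1/1 − 0/1 = 1/1
Scaled code = (code − low) / width = (1/2 − 0/1) / 1/1 = 1/2
  a: [0/1, 2/5) 
  b: [2/5, 3/5) ← scaled code falls here ✓
  d: [3/5, 1/1) 

Answer: b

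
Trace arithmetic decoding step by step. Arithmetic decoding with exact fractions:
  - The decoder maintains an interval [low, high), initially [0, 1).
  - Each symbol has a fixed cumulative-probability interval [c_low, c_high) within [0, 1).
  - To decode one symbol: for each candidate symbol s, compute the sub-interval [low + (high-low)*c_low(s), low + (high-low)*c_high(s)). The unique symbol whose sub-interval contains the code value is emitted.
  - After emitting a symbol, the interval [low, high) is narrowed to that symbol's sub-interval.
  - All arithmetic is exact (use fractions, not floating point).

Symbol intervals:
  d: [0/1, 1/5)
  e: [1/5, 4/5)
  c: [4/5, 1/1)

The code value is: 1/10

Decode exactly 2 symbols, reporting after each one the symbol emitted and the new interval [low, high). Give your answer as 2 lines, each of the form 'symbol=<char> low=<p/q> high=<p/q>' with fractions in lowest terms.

Step 1: interval [0/1, 1/1), width = 1/1 - 0/1 = 1/1
  'd': [0/1 + 1/1*0/1, 0/1 + 1/1*1/5) = [0/1, 1/5) <- contains code 1/10
  'e': [0/1 + 1/1*1/5, 0/1 + 1/1*4/5) = [1/5, 4/5)
  'c': [0/1 + 1/1*4/5, 0/1 + 1/1*1/1) = [4/5, 1/1)
  emit 'd', narrow to [0/1, 1/5)
Step 2: interval [0/1, 1/5), width = 1/5 - 0/1 = 1/5
  'd': [0/1 + 1/5*0/1, 0/1 + 1/5*1/5) = [0/1, 1/25)
  'e': [0/1 + 1/5*1/5, 0/1 + 1/5*4/5) = [1/25, 4/25) <- contains code 1/10
  'c': [0/1 + 1/5*4/5, 0/1 + 1/5*1/1) = [4/25, 1/5)
  emit 'e', narrow to [1/25, 4/25)

Answer: symbol=d low=0/1 high=1/5
symbol=e low=1/25 high=4/25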